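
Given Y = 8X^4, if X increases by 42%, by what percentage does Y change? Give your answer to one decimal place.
306.6%

For Y = 8X^4:
If X → X(1 + 0.42)
Then Y → Y · (1 + 0.42)^4
     ≈ Y · 4.0659

Percentage change = ((1 + 0.42)^4 − 1) × 100% ≈ 306.6%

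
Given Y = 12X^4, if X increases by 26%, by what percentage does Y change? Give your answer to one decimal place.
152.0%

For Y = 12X^4:
If X → X(1 + 0.26)
Then Y → Y · (1 + 0.26)^4
     ≈ Y · 2.5205

Percentage change = ((1 + 0.26)^4 − 1) × 100% ≈ 152.0%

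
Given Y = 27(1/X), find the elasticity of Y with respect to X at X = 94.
Elasticity = -1

Elasticity = (dY/dX) · (X/Y)

dY/dX = -27/X²
At X = 94: dY/dX = -27/8836, Y = 27/94

Elasticity = (-27/8836) · (94 / (27/94)) = -1

Interpretation: for a small percentage change in X, the percentage change in Y is approximately -1.00 times as large.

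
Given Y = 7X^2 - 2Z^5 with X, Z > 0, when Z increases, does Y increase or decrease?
Y decreases

Taking the partial derivative:
∂Y/∂Z = -10Z^4

∂Y/∂Z = -10Z^4 < 0 (assuming positive values)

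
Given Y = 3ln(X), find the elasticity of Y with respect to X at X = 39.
Elasticity = 1/ln(39) ≈ 0.2730

Elasticity = (dY/dX) · (X/Y)

dY/dX = 3/X
At X = 39: dY/dX = 1/13, Y = 3·ln(39)

Elasticity = (1/13) · (39 / (3·ln(39))) = 1/ln(39) ≈ 0.2730

Interpretation: for a small percentage change in X, the percentage change in Y is approximately 0.27 times as large.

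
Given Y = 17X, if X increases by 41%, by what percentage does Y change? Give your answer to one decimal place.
41.0%

For Y = 17X:
If X → X(1 + 0.41)
Then Y → Y · (1 + 0.41)^1
     = Y · 1.4100

Percentage change = ((1 + 0.41)^1 − 1) × 100% = 41.0%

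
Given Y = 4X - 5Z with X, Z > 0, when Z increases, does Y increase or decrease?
Y decreases

Taking the partial derivative:
∂Y/∂Z = -5

∂Y/∂Z = -5 < 0 (assuming positive values)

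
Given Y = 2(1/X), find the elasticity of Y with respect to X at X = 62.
Elasticity = -1

Elasticity = (dY/dX) · (X/Y)

dY/dX = -2/X²
At X = 62: dY/dX = -1/1922, Y = 1/31

Elasticity = (-1/1922) · (62 / (1/31)) = -1

Interpretation: for a small percentage change in X, the percentage change in Y is approximately -1.00 times as large.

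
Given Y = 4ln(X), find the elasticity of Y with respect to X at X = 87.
Elasticity = 1/ln(87) ≈ 0.2239

Elasticity = (dY/dX) · (X/Y)

dY/dX = 4/X
At X = 87: dY/dX = 4/87, Y = 4·ln(87)

Elasticity = (4/87) · (87 / (4·ln(87))) = 1/ln(87) ≈ 0.2239

Interpretation: for a small percentage change in X, the percentage change in Y is approximately 0.22 times as large.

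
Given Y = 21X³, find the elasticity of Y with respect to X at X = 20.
Elasticity = 3

Elasticity = (dY/dX) · (X/Y)

dY/dX = 63·X²
At X = 20: dY/dX = 25200, Y = 168000

Elasticity = 25200 · (20 / 168000) = 3

Interpretation: for a small percentage change in X, the percentage change in Y is approximately 3.00 times as large.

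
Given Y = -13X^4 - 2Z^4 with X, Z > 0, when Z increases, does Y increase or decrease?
Y decreases

Taking the partial derivative:
∂Y/∂Z = -8Z^3

∂Y/∂Z = -8Z^3 < 0 (assuming positive values)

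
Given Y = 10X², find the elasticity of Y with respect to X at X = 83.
Elasticity = 2

Elasticity = (dY/dX) · (X/Y)

dY/dX = 20·X
At X = 83: dY/dX = 1660, Y = 68890

Elasticity = 1660 · (83 / 68890) = 2

Interpretation: for a small percentage change in X, the percentage change in Y is approximately 2.00 times as large.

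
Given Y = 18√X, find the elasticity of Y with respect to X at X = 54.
Elasticity = 1/2

Elasticity = (dY/dX) · (X/Y)

dY/dX = 9/√X
At X = 54: dY/dX = √6/2, Y = 54·√6

Elasticity = (√6/2) · (54 / (54·√6)) = 1/2

Interpretation: for a small percentage change in X, the percentage change in Y is approximately 0.50 times as large.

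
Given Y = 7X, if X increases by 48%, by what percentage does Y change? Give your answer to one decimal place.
48.0%

For Y = 7X:
If X → X(1 + 0.48)
Then Y → Y · (1 + 0.48)^1
     = Y · 1.4800

Percentage change = ((1 + 0.48)^1 − 1) × 100% = 48.0%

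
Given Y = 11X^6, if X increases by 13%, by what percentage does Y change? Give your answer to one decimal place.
108.2%

For Y = 11X^6:
If X → X(1 + 0.13)
Then Y → Y · (1 + 0.13)^6
     ≈ Y · 2.0820

Percentage change = ((1 + 0.13)^6 − 1) × 100% ≈ 108.2%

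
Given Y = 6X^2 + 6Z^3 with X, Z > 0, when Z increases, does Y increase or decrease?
Y increases

Taking the partial derivative:
∂Y/∂Z = 18Z^2

∂Y/∂Z = 18Z^2 > 0 (assuming positive values)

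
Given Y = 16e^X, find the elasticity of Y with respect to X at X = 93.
Elasticity = 93

Elasticity = (dY/dX) · (X/Y)

dY/dX = 16·e^X
At X = 93: dY/dX = 16·e^93, Y = 16·e^93

Elasticity = (16·e^93) · (93 / (16·e^93)) = 93

Interpretation: for a small percentage change in X, the percentage change in Y is approximately 93.00 times as large.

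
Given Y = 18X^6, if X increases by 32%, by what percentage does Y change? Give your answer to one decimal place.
429.0%

For Y = 18X^6:
If X → X(1 + 0.32)
Then Y → Y · (1 + 0.32)^6
     ≈ Y · 5.2899

Percentage change = ((1 + 0.32)^6 − 1) × 100% ≈ 429.0%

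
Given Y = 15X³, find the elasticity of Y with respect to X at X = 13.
Elasticity = 3

Elasticity = (dY/dX) · (X/Y)

dY/dX = 45·X²
At X = 13: dY/dX = 7605, Y = 32955

Elasticity = 7605 · (13 / 32955) = 3

Interpretation: for a small percentage change in X, the percentage change in Y is approximately 3.00 times as large.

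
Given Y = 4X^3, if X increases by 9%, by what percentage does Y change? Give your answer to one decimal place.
29.5%

For Y = 4X^3:
If X → X(1 + 0.09)
Then Y → Y · (1 + 0.09)^3
     ≈ Y · 1.2950

Percentage change = ((1 + 0.09)^3 − 1) × 100% ≈ 29.5%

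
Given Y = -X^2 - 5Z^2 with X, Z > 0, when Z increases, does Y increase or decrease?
Y decreases

Taking the partial derivative:
∂Y/∂Z = -10Z

∂Y/∂Z = -10Z < 0 (assuming positive values)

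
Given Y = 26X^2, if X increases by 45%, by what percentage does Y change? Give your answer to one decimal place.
110.3%

For Y = 26X^2:
If X → X(1 + 0.45)
Then Y → Y · (1 + 0.45)^2
     = Y · 2.1025

Percentage change = ((1 + 0.45)^2 − 1) × 100% ≈ 110.3%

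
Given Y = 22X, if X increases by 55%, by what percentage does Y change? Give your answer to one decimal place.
55.0%

For Y = 22X:
If X → X(1 + 0.55)
Then Y → Y · (1 + 0.55)^1
     = Y · 1.5500

Percentage change = ((1 + 0.55)^1 − 1) × 100% = 55.0%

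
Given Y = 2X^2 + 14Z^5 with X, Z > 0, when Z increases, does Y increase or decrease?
Y increases

Taking the partial derivative:
∂Y/∂Z = 70Z^4

∂Y/∂Z = 70Z^4 > 0 (assuming positive values)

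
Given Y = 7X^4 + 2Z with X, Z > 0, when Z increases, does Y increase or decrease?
Y increases

Taking the partial derivative:
∂Y/∂Z = 2

∂Y/∂Z = 2 > 0 (assuming positive values)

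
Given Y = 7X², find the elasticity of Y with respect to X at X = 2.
Elasticity = 2

Elasticity = (dY/dX) · (X/Y)

dY/dX = 14·X
At X = 2: dY/dX = 28, Y = 28

Elasticity = 28 · (2 / 28) = 2

Interpretation: for a small percentage change in X, the percentage change in Y is approximately 2.00 times as large.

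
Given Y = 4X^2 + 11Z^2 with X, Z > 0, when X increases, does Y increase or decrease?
Y increases

Taking the partial derivative:
∂Y/∂X = 8X

∂Y/∂X = 8X > 0 (assuming positive values)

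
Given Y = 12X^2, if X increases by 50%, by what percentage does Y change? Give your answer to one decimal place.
125.0%

For Y = 12X^2:
If X → X(1 + 0.5)
Then Y → Y · (1 + 0.5)^2
     = Y · 2.2500

Percentage change = ((1 + 0.5)^2 − 1) × 100% = 125.0%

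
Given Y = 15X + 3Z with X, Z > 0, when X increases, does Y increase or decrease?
Y increases

Taking the partial derivative:
∂Y/∂X = 15

∂Y/∂X = 15 > 0 (assuming positive values)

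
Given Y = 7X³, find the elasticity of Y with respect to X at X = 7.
Elasticity = 3

Elasticity = (dY/dX) · (X/Y)

dY/dX = 21·X²
At X = 7: dY/dX = 1029, Y = 2401

Elasticity = 1029 · (7 / 2401) = 3

Interpretation: for a small percentage change in X, the percentage change in Y is approximately 3.00 times as large.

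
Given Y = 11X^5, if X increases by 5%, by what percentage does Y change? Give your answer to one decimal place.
27.6%

For Y = 11X^5:
If X → X(1 + 0.05)
Then Y → Y · (1 + 0.05)^5
     ≈ Y · 1.2763

Percentage change = ((1 + 0.05)^5 − 1) × 100% ≈ 27.6%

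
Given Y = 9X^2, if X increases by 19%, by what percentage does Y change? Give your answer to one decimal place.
41.6%

For Y = 9X^2:
If X → X(1 + 0.19)
Then Y → Y · (1 + 0.19)^2
     = Y · 1.4161

Percentage change = ((1 + 0.19)^2 − 1) × 100% ≈ 41.6%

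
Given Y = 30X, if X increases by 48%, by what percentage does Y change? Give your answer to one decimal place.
48.0%

For Y = 30X:
If X → X(1 + 0.48)
Then Y → Y · (1 + 0.48)^1
     = Y · 1.4800

Percentage change = ((1 + 0.48)^1 − 1) × 100% = 48.0%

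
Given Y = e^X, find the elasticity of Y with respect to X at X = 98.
Elasticity = 98

Elasticity = (dY/dX) · (X/Y)

dY/dX = e^X
At X = 98: dY/dX = e^98, Y = e^98

Elasticity = (e^98) · (98 / (e^98)) = 98

Interpretation: for a small percentage change in X, the percentage change in Y is approximately 98.00 times as large.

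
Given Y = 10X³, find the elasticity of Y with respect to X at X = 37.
Elasticity = 3

Elasticity = (dY/dX) · (X/Y)

dY/dX = 30·X²
At X = 37: dY/dX = 41070, Y = 506530

Elasticity = 41070 · (37 / 506530) = 3

Interpretation: for a small percentage change in X, the percentage change in Y is approximately 3.00 times as large.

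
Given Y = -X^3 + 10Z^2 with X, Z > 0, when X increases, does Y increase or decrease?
Y decreases

Taking the partial derivative:
∂Y/∂X = -3X^2

∂Y/∂X = -3X^2 < 0 (assuming positive values)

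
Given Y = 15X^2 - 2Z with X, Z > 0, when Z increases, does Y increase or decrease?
Y decreases

Taking the partial derivative:
∂Y/∂Z = -2

∂Y/∂Z = -2 < 0 (assuming positive values)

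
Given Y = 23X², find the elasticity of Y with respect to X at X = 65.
Elasticity = 2

Elasticity = (dY/dX) · (X/Y)

dY/dX = 46·X
At X = 65: dY/dX = 2990, Y = 97175

Elasticity = 2990 · (65 / 97175) = 2

Interpretation: for a small percentage change in X, the percentage change in Y is approximately 2.00 times as large.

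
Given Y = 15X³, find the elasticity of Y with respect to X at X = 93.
Elasticity = 3

Elasticity = (dY/dX) · (X/Y)

dY/dX = 45·X²
At X = 93: dY/dX = 389205, Y = 12065355

Elasticity = 389205 · (93 / 12065355) = 3

Interpretation: for a small percentage change in X, the percentage change in Y is approximately 3.00 times as large.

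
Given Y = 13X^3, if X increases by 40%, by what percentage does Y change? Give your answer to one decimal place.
174.4%

For Y = 13X^3:
If X → X(1 + 0.4)
Then Y → Y · (1 + 0.4)^3
     = Y · 2.7440

Percentage change = ((1 + 0.4)^3 − 1) × 100% = 174.4%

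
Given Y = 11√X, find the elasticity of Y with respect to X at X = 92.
Elasticity = 1/2

Elasticity = (dY/dX) · (X/Y)

dY/dX = 11/(2·√X)
At X = 92: dY/dX = 11·√23/92, Y = 22·√23

Elasticity = (11·√23/92) · (92 / (22·√23)) = 1/2

Interpretation: for a small percentage change in X, the percentage change in Y is approximately 0.50 times as large.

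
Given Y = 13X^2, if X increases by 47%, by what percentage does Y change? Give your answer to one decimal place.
116.1%

For Y = 13X^2:
If X → X(1 + 0.47)
Then Y → Y · (1 + 0.47)^2
     = Y · 2.1609

Percentage change = ((1 + 0.47)^2 − 1) × 100% ≈ 116.1%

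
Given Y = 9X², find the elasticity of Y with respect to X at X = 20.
Elasticity = 2

Elasticity = (dY/dX) · (X/Y)

dY/dX = 18·X
At X = 20: dY/dX = 360, Y = 3600

Elasticity = 360 · (20 / 3600) = 2

Interpretation: for a small percentage change in X, the percentage change in Y is approximately 2.00 times as large.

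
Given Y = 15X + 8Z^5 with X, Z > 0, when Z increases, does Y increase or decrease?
Y increases

Taking the partial derivative:
∂Y/∂Z = 40Z^4

∂Y/∂Z = 40Z^4 > 0 (assuming positive values)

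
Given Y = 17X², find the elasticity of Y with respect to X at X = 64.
Elasticity = 2

Elasticity = (dY/dX) · (X/Y)

dY/dX = 34·X
At X = 64: dY/dX = 2176, Y = 69632

Elasticity = 2176 · (64 / 69632) = 2

Interpretation: for a small percentage change in X, the percentage change in Y is approximately 2.00 times as large.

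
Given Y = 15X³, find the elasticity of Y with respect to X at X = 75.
Elasticity = 3

Elasticity = (dY/dX) · (X/Y)

dY/dX = 45·X²
At X = 75: dY/dX = 253125, Y = 6328125

Elasticity = 253125 · (75 / 6328125) = 3

Interpretation: for a small percentage change in X, the percentage change in Y is approximately 3.00 times as large.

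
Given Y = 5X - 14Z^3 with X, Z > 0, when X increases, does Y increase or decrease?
Y increases

Taking the partial derivative:
∂Y/∂X = 5

∂Y/∂X = 5 > 0 (assuming positive values)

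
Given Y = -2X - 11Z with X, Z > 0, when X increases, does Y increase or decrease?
Y decreases

Taking the partial derivative:
∂Y/∂X = -2

∂Y/∂X = -2 < 0 (assuming positive values)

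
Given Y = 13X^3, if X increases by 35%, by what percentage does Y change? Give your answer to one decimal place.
146.0%

For Y = 13X^3:
If X → X(1 + 0.35)
Then Y → Y · (1 + 0.35)^3
     ≈ Y · 2.4604

Percentage change = ((1 + 0.35)^3 − 1) × 100% ≈ 146.0%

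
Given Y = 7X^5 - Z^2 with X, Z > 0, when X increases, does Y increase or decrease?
Y increases

Taking the partial derivative:
∂Y/∂X = 35X^4

∂Y/∂X = 35X^4 > 0 (assuming positive values)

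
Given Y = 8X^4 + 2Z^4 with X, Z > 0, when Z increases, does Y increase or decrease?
Y increases

Taking the partial derivative:
∂Y/∂Z = 8Z^3

∂Y/∂Z = 8Z^3 > 0 (assuming positive values)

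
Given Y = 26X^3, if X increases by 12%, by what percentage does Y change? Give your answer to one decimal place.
40.5%

For Y = 26X^3:
If X → X(1 + 0.12)
Then Y → Y · (1 + 0.12)^3
     ≈ Y · 1.4049

Percentage change = ((1 + 0.12)^3 − 1) × 100% ≈ 40.5%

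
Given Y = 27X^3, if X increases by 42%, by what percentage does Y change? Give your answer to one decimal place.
186.3%

For Y = 27X^3:
If X → X(1 + 0.42)
Then Y → Y · (1 + 0.42)^3
     ≈ Y · 2.8633

Percentage change = ((1 + 0.42)^3 − 1) × 100% ≈ 186.3%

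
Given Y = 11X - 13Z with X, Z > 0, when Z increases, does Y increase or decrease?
Y decreases

Taking the partial derivative:
∂Y/∂Z = -13

∂Y/∂Z = -13 < 0 (assuming positive values)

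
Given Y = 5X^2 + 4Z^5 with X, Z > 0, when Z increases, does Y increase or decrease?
Y increases

Taking the partial derivative:
∂Y/∂Z = 20Z^4

∂Y/∂Z = 20Z^4 > 0 (assuming positive values)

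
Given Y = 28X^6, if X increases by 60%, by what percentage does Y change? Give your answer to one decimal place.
1577.7%

For Y = 28X^6:
If X → X(1 + 0.6)
Then Y → Y · (1 + 0.6)^6
     ≈ Y · 16.7772

Percentage change = ((1 + 0.6)^6 − 1) × 100% ≈ 1577.7%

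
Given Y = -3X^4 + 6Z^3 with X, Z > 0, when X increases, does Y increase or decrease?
Y decreases

Taking the partial derivative:
∂Y/∂X = -12X^3

∂Y/∂X = -12X^3 < 0 (assuming positive values)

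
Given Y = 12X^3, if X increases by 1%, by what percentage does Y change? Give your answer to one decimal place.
3.0%

For Y = 12X^3:
If X → X(1 + 0.01)
Then Y → Y · (1 + 0.01)^3
     ≈ Y · 1.0303

Percentage change = ((1 + 0.01)^3 − 1) × 100% ≈ 3.0%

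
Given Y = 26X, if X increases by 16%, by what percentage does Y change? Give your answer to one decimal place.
16.0%

For Y = 26X:
If X → X(1 + 0.16)
Then Y → Y · (1 + 0.16)^1
     = Y · 1.1600

Percentage change = ((1 + 0.16)^1 − 1) × 100% = 16.0%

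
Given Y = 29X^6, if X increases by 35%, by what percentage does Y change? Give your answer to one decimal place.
505.3%

For Y = 29X^6:
If X → X(1 + 0.35)
Then Y → Y · (1 + 0.35)^6
     ≈ Y · 6.0534

Percentage change = ((1 + 0.35)^6 − 1) × 100% ≈ 505.3%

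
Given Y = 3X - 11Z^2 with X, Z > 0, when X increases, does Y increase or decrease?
Y increases

Taking the partial derivative:
∂Y/∂X = 3

∂Y/∂X = 3 > 0 (assuming positive values)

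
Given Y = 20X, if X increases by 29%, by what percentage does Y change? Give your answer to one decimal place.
29.0%

For Y = 20X:
If X → X(1 + 0.29)
Then Y → Y · (1 + 0.29)^1
     = Y · 1.2900

Percentage change = ((1 + 0.29)^1 − 1) × 100% = 29.0%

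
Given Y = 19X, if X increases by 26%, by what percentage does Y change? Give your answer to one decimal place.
26.0%

For Y = 19X:
If X → X(1 + 0.26)
Then Y → Y · (1 + 0.26)^1
     = Y · 1.2600

Percentage change = ((1 + 0.26)^1 − 1) × 100% = 26.0%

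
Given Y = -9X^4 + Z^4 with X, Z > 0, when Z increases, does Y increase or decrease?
Y increases

Taking the partial derivative:
∂Y/∂Z = 4Z^3

∂Y/∂Z = 4Z^3 > 0 (assuming positive values)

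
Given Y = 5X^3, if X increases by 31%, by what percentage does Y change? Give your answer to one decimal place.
124.8%

For Y = 5X^3:
If X → X(1 + 0.31)
Then Y → Y · (1 + 0.31)^3
     ≈ Y · 2.2481

Percentage change = ((1 + 0.31)^3 − 1) × 100% ≈ 124.8%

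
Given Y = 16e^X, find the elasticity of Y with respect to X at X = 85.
Elasticity = 85

Elasticity = (dY/dX) · (X/Y)

dY/dX = 16·e^X
At X = 85: dY/dX = 16·e^85, Y = 16·e^85

Elasticity = (16·e^85) · (85 / (16·e^85)) = 85

Interpretation: for a small percentage change in X, the percentage change in Y is approximately 85.00 times as large.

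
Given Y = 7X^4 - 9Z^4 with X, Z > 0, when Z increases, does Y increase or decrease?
Y decreases

Taking the partial derivative:
∂Y/∂Z = -36Z^3

∂Y/∂Z = -36Z^3 < 0 (assuming positive values)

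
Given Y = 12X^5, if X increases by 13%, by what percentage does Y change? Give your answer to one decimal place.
84.2%

For Y = 12X^5:
If X → X(1 + 0.13)
Then Y → Y · (1 + 0.13)^5
     ≈ Y · 1.8424

Percentage change = ((1 + 0.13)^5 − 1) × 100% ≈ 84.2%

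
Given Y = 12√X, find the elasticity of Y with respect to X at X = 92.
Elasticity = 1/2

Elasticity = (dY/dX) · (X/Y)

dY/dX = 6/√X
At X = 92: dY/dX = 3·√23/23, Y = 24·√23

Elasticity = (3·√23/23) · (92 / (24·√23)) = 1/2

Interpretation: for a small percentage change in X, the percentage change in Y is approximately 0.50 times as large.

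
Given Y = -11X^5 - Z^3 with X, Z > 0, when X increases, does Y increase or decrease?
Y decreases

Taking the partial derivative:
∂Y/∂X = -55X^4

∂Y/∂X = -55X^4 < 0 (assuming positive values)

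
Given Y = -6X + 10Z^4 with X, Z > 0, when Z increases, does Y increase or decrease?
Y increases

Taking the partial derivative:
∂Y/∂Z = 40Z^3

∂Y/∂Z = 40Z^3 > 0 (assuming positive values)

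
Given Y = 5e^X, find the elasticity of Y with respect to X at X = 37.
Elasticity = 37

Elasticity = (dY/dX) · (X/Y)

dY/dX = 5·e^X
At X = 37: dY/dX = 5·e^37, Y = 5·e^37

Elasticity = (5·e^37) · (37 / (5·e^37)) = 37

Interpretation: for a small percentage change in X, the percentage change in Y is approximately 37.00 times as large.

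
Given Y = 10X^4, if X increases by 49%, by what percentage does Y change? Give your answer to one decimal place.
392.9%

For Y = 10X^4:
If X → X(1 + 0.49)
Then Y → Y · (1 + 0.49)^4
     ≈ Y · 4.9288

Percentage change = ((1 + 0.49)^4 − 1) × 100% ≈ 392.9%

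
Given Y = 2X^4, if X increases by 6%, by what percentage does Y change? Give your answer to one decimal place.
26.2%

For Y = 2X^4:
If X → X(1 + 0.06)
Then Y → Y · (1 + 0.06)^4
     ≈ Y · 1.2625

Percentage change = ((1 + 0.06)^4 − 1) × 100% ≈ 26.2%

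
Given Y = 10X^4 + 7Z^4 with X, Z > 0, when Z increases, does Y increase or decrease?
Y increases

Taking the partial derivative:
∂Y/∂Z = 28Z^3

∂Y/∂Z = 28Z^3 > 0 (assuming positive values)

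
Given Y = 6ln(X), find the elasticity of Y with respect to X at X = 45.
Elasticity = 1/ln(45) ≈ 0.2627

Elasticity = (dY/dX) · (X/Y)

dY/dX = 6/X
At X = 45: dY/dX = 2/15, Y = 6·ln(45)

Elasticity = (2/15) · (45 / (6·ln(45))) = 1/ln(45) ≈ 0.2627

Interpretation: for a small percentage change in X, the percentage change in Y is approximately 0.26 times as large.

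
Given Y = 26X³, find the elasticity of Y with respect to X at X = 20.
Elasticity = 3

Elasticity = (dY/dX) · (X/Y)

dY/dX = 78·X²
At X = 20: dY/dX = 31200, Y = 208000

Elasticity = 31200 · (20 / 208000) = 3

Interpretation: for a small percentage change in X, the percentage change in Y is approximately 3.00 times as large.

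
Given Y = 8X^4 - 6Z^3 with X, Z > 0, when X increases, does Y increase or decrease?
Y increases

Taking the partial derivative:
∂Y/∂X = 32X^3

∂Y/∂X = 32X^3 > 0 (assuming positive values)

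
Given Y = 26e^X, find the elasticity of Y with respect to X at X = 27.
Elasticity = 27

Elasticity = (dY/dX) · (X/Y)

dY/dX = 26·e^X
At X = 27: dY/dX = 26·e^27, Y = 26·e^27

Elasticity = (26·e^27) · (27 / (26·e^27)) = 27

Interpretation: for a small percentage change in X, the percentage change in Y is approximately 27.00 times as large.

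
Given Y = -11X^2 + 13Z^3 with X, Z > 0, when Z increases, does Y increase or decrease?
Y increases

Taking the partial derivative:
∂Y/∂Z = 39Z^2

∂Y/∂Z = 39Z^2 > 0 (assuming positive values)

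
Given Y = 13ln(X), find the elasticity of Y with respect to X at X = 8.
Elasticity = 1/ln(8) ≈ 0.4809

Elasticity = (dY/dX) · (X/Y)

dY/dX = 13/X
At X = 8: dY/dX = 13/8, Y = 13·ln(8)

Elasticity = (13/8) · (8 / (13·ln(8))) = 1/ln(8) ≈ 0.4809

Interpretation: for a small percentage change in X, the percentage change in Y is approximately 0.48 times as large.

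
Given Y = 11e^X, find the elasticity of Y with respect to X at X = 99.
Elasticity = 99

Elasticity = (dY/dX) · (X/Y)

dY/dX = 11·e^X
At X = 99: dY/dX = 11·e^99, Y = 11·e^99

Elasticity = (11·e^99) · (99 / (11·e^99)) = 99

Interpretation: for a small percentage change in X, the percentage change in Y is approximately 99.00 times as large.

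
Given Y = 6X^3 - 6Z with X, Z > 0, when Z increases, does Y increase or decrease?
Y decreases

Taking the partial derivative:
∂Y/∂Z = -6

∂Y/∂Z = -6 < 0 (assuming positive values)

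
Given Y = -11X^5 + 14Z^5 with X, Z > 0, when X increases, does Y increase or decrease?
Y decreases

Taking the partial derivative:
∂Y/∂X = -55X^4

∂Y/∂X = -55X^4 < 0 (assuming positive values)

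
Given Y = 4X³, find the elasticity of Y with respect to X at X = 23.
Elasticity = 3

Elasticity = (dY/dX) · (X/Y)

dY/dX = 12·X²
At X = 23: dY/dX = 6348, Y = 48668

Elasticity = 6348 · (23 / 48668) = 3

Interpretation: for a small percentage change in X, the percentage change in Y is approximately 3.00 times as large.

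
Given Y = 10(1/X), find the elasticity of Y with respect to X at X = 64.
Elasticity = -1

Elasticity = (dY/dX) · (X/Y)

dY/dX = -10/X²
At X = 64: dY/dX = -5/2048, Y = 5/32

Elasticity = (-5/2048) · (64 / (5/32)) = -1

Interpretation: for a small percentage change in X, the percentage change in Y is approximately -1.00 times as large.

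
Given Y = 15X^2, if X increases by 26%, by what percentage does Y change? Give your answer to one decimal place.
58.8%

For Y = 15X^2:
If X → X(1 + 0.26)
Then Y → Y · (1 + 0.26)^2
     = Y · 1.5876

Percentage change = ((1 + 0.26)^2 − 1) × 100% ≈ 58.8%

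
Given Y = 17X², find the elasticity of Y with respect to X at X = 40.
Elasticity = 2

Elasticity = (dY/dX) · (X/Y)

dY/dX = 34·X
At X = 40: dY/dX = 1360, Y = 27200

Elasticity = 1360 · (40 / 27200) = 2

Interpretation: for a small percentage change in X, the percentage change in Y is approximately 2.00 times as large.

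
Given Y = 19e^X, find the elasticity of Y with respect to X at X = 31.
Elasticity = 31

Elasticity = (dY/dX) · (X/Y)

dY/dX = 19·e^X
At X = 31: dY/dX = 19·e^31, Y = 19·e^31

Elasticity = (19·e^31) · (31 / (19·e^31)) = 31

Interpretation: for a small percentage change in X, the percentage change in Y is approximately 31.00 times as large.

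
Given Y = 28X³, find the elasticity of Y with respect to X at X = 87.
Elasticity = 3

Elasticity = (dY/dX) · (X/Y)

dY/dX = 84·X²
At X = 87: dY/dX = 635796, Y = 18438084

Elasticity = 635796 · (87 / 18438084) = 3

Interpretation: for a small percentage change in X, the percentage change in Y is approximately 3.00 times as large.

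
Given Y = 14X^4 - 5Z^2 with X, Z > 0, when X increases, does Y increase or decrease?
Y increases

Taking the partial derivative:
∂Y/∂X = 56X^3

∂Y/∂X = 56X^3 > 0 (assuming positive values)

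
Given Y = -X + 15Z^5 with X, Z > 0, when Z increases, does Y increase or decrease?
Y increases

Taking the partial derivative:
∂Y/∂Z = 75Z^4

∂Y/∂Z = 75Z^4 > 0 (assuming positive values)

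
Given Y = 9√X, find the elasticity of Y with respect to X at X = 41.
Elasticity = 1/2

Elasticity = (dY/dX) · (X/Y)

dY/dX = 9/(2·√X)
At X = 41: dY/dX = 9·√41/82, Y = 9·√41

Elasticity = (9·√41/82) · (41 / (9·√41)) = 1/2

Interpretation: for a small percentage change in X, the percentage change in Y is approximately 0.50 times as large.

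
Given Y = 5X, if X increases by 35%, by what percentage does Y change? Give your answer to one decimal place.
35.0%

For Y = 5X:
If X → X(1 + 0.35)
Then Y → Y · (1 + 0.35)^1
     = Y · 1.3500

Percentage change = ((1 + 0.35)^1 − 1) × 100% = 35.0%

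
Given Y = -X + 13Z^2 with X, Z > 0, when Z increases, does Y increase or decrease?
Y increases

Taking the partial derivative:
∂Y/∂Z = 26Z

∂Y/∂Z = 26Z > 0 (assuming positive values)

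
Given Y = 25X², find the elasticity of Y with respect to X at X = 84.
Elasticity = 2

Elasticity = (dY/dX) · (X/Y)

dY/dX = 50·X
At X = 84: dY/dX = 4200, Y = 176400

Elasticity = 4200 · (84 / 176400) = 2

Interpretation: for a small percentage change in X, the percentage change in Y is approximately 2.00 times as large.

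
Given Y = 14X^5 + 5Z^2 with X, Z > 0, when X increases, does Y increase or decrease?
Y increases

Taking the partial derivative:
∂Y/∂X = 70X^4

∂Y/∂X = 70X^4 > 0 (assuming positive values)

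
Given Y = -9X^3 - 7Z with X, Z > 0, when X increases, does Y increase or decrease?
Y decreases

Taking the partial derivative:
∂Y/∂X = -27X^2

∂Y/∂X = -27X^2 < 0 (assuming positive values)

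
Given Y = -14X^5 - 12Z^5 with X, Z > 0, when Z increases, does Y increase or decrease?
Y decreases

Taking the partial derivative:
∂Y/∂Z = -60Z^4

∂Y/∂Z = -60Z^4 < 0 (assuming positive values)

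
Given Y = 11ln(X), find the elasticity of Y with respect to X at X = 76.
Elasticity = 1/ln(76) ≈ 0.2309

Elasticity = (dY/dX) · (X/Y)

dY/dX = 11/X
At X = 76: dY/dX = 11/76, Y = 11·ln(76)

Elasticity = (11/76) · (76 / (11·ln(76))) = 1/ln(76) ≈ 0.2309

Interpretation: for a small percentage change in X, the percentage change in Y is approximately 0.23 times as large.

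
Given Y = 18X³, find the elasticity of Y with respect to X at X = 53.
Elasticity = 3

Elasticity = (dY/dX) · (X/Y)

dY/dX = 54·X²
At X = 53: dY/dX = 151686, Y = 2679786

Elasticity = 151686 · (53 / 2679786) = 3

Interpretation: for a small percentage change in X, the percentage change in Y is approximately 3.00 times as large.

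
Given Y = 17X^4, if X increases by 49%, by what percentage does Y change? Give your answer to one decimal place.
392.9%

For Y = 17X^4:
If X → X(1 + 0.49)
Then Y → Y · (1 + 0.49)^4
     ≈ Y · 4.9288

Percentage change = ((1 + 0.49)^4 − 1) × 100% ≈ 392.9%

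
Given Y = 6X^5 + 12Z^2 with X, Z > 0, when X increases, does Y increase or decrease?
Y increases

Taking the partial derivative:
∂Y/∂X = 30X^4

∂Y/∂X = 30X^4 > 0 (assuming positive values)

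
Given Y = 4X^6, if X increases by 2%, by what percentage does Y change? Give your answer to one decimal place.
12.6%

For Y = 4X^6:
If X → X(1 + 0.02)
Then Y → Y · (1 + 0.02)^6
     ≈ Y · 1.1262

Percentage change = ((1 + 0.02)^6 − 1) × 100% ≈ 12.6%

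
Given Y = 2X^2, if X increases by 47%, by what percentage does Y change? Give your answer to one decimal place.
116.1%

For Y = 2X^2:
If X → X(1 + 0.47)
Then Y → Y · (1 + 0.47)^2
     = Y · 2.1609

Percentage change = ((1 + 0.47)^2 − 1) × 100% ≈ 116.1%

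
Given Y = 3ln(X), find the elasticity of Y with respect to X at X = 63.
Elasticity = 1/ln(63) ≈ 0.2414

Elasticity = (dY/dX) · (X/Y)

dY/dX = 3/X
At X = 63: dY/dX = 1/21, Y = 3·ln(63)

Elasticity = (1/21) · (63 / (3·ln(63))) = 1/ln(63) ≈ 0.2414

Interpretation: for a small percentage change in X, the percentage change in Y is approximately 0.24 times as large.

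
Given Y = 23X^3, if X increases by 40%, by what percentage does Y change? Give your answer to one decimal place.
174.4%

For Y = 23X^3:
If X → X(1 + 0.4)
Then Y → Y · (1 + 0.4)^3
     = Y · 2.7440

Percentage change = ((1 + 0.4)^3 − 1) × 100% = 174.4%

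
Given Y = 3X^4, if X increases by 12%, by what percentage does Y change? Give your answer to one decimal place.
57.4%

For Y = 3X^4:
If X → X(1 + 0.12)
Then Y → Y · (1 + 0.12)^4
     ≈ Y · 1.5735

Percentage change = ((1 + 0.12)^4 − 1) × 100% ≈ 57.4%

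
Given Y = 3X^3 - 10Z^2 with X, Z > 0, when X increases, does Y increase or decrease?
Y increases

Taking the partial derivative:
∂Y/∂X = 9X^2

∂Y/∂X = 9X^2 > 0 (assuming positive values)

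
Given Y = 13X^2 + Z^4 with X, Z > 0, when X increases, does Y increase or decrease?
Y increases

Taking the partial derivative:
∂Y/∂X = 26X

∂Y/∂X = 26X > 0 (assuming positive values)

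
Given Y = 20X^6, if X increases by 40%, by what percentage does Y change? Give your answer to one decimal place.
653.0%

For Y = 20X^6:
If X → X(1 + 0.4)
Then Y → Y · (1 + 0.4)^6
     ≈ Y · 7.5295

Percentage change = ((1 + 0.4)^6 − 1) × 100% ≈ 653.0%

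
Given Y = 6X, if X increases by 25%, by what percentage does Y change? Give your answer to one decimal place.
25.0%

For Y = 6X:
If X → X(1 + 0.25)
Then Y → Y · (1 + 0.25)^1
     = Y · 1.2500

Percentage change = ((1 + 0.25)^1 − 1) × 100% = 25.0%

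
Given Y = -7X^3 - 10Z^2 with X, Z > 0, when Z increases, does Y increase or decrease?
Y decreases

Taking the partial derivative:
∂Y/∂Z = -20Z

∂Y/∂Z = -20Z < 0 (assuming positive values)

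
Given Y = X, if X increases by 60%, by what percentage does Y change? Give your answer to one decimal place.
60.0%

For Y = X:
If X → X(1 + 0.6)
Then Y → Y · (1 + 0.6)^1
     = Y · 1.6000

Percentage change = ((1 + 0.6)^1 − 1) × 100% = 60.0%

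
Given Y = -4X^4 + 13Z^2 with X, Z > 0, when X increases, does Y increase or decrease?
Y decreases

Taking the partial derivative:
∂Y/∂X = -16X^3

∂Y/∂X = -16X^3 < 0 (assuming positive values)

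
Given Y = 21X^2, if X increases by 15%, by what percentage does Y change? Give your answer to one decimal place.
32.3%

For Y = 21X^2:
If X → X(1 + 0.15)
Then Y → Y · (1 + 0.15)^2
     = Y · 1.3225

Percentage change = ((1 + 0.15)^2 − 1) × 100% ≈ 32.3%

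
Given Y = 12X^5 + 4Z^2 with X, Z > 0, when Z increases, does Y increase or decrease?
Y increases

Taking the partial derivative:
∂Y/∂Z = 8Z

∂Y/∂Z = 8Z > 0 (assuming positive values)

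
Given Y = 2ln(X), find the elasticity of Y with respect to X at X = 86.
Elasticity = 1/ln(86) ≈ 0.2245

Elasticity = (dY/dX) · (X/Y)

dY/dX = 2/X
At X = 86: dY/dX = 1/43, Y = 2·ln(86)

Elasticity = (1/43) · (86 / (2·ln(86))) = 1/ln(86) ≈ 0.2245

Interpretation: for a small percentage change in X, the percentage change in Y is approximately 0.22 times as large.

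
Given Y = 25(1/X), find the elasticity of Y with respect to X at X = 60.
Elasticity = -1

Elasticity = (dY/dX) · (X/Y)

dY/dX = -25/X²
At X = 60: dY/dX = -1/144, Y = 5/12

Elasticity = (-1/144) · (60 / (5/12)) = -1

Interpretation: for a small percentage change in X, the percentage change in Y is approximately -1.00 times as large.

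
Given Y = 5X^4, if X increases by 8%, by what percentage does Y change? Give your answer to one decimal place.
36.0%

For Y = 5X^4:
If X → X(1 + 0.08)
Then Y → Y · (1 + 0.08)^4
     ≈ Y · 1.3605

Percentage change = ((1 + 0.08)^4 − 1) × 100% ≈ 36.0%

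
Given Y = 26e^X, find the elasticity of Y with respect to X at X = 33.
Elasticity = 33

Elasticity = (dY/dX) · (X/Y)

dY/dX = 26·e^X
At X = 33: dY/dX = 26·e^33, Y = 26·e^33

Elasticity = (26·e^33) · (33 / (26·e^33)) = 33

Interpretation: for a small percentage change in X, the percentage change in Y is approximately 33.00 times as large.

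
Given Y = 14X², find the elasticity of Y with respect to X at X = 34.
Elasticity = 2

Elasticity = (dY/dX) · (X/Y)

dY/dX = 28·X
At X = 34: dY/dX = 952, Y = 16184

Elasticity = 952 · (34 / 16184) = 2

Interpretation: for a small percentage change in X, the percentage change in Y is approximately 2.00 times as large.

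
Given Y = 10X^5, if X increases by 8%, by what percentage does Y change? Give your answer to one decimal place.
46.9%

For Y = 10X^5:
If X → X(1 + 0.08)
Then Y → Y · (1 + 0.08)^5
     ≈ Y · 1.4693

Percentage change = ((1 + 0.08)^5 − 1) × 100% ≈ 46.9%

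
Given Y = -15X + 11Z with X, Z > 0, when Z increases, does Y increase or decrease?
Y increases

Taking the partial derivative:
∂Y/∂Z = 11

∂Y/∂Z = 11 > 0 (assuming positive values)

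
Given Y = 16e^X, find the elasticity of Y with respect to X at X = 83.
Elasticity = 83

Elasticity = (dY/dX) · (X/Y)

dY/dX = 16·e^X
At X = 83: dY/dX = 16·e^83, Y = 16·e^83

Elasticity = (16·e^83) · (83 / (16·e^83)) = 83

Interpretation: for a small percentage change in X, the percentage change in Y is approximately 83.00 times as large.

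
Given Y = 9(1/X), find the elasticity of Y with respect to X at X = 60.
Elasticity = -1

Elasticity = (dY/dX) · (X/Y)

dY/dX = -9/X²
At X = 60: dY/dX = -1/400, Y = 3/20

Elasticity = (-1/400) · (60 / (3/20)) = -1

Interpretation: for a small percentage change in X, the percentage change in Y is approximately -1.00 times as large.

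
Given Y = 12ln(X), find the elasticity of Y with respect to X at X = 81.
Elasticity = 1/ln(81) ≈ 0.2276

Elasticity = (dY/dX) · (X/Y)

dY/dX = 12/X
At X = 81: dY/dX = 4/27, Y = 12·ln(81)

Elasticity = (4/27) · (81 / (12·ln(81))) = 1/ln(81) ≈ 0.2276

Interpretation: for a small percentage change in X, the percentage change in Y is approximately 0.23 times as large.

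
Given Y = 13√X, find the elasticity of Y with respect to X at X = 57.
Elasticity = 1/2

Elasticity = (dY/dX) · (X/Y)

dY/dX = 13/(2·√X)
At X = 57: dY/dX = 13·√57/114, Y = 13·√57

Elasticity = (13·√57/114) · (57 / (13·√57)) = 1/2

Interpretation: for a small percentage change in X, the percentage change in Y is approximately 0.50 times as large.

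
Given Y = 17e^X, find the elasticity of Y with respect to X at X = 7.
Elasticity = 7

Elasticity = (dY/dX) · (X/Y)

dY/dX = 17·e^X
At X = 7: dY/dX = 17·e^7, Y = 17·e^7

Elasticity = (17·e^7) · (7 / (17·e^7)) = 7

Interpretation: for a small percentage change in X, the percentage change in Y is approximately 7.00 times as large.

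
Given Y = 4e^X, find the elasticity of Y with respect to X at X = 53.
Elasticity = 53

Elasticity = (dY/dX) · (X/Y)

dY/dX = 4·e^X
At X = 53: dY/dX = 4·e^53, Y = 4·e^53

Elasticity = (4·e^53) · (53 / (4·e^53)) = 53

Interpretation: for a small percentage change in X, the percentage change in Y is approximately 53.00 times as large.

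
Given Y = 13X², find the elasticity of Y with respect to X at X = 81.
Elasticity = 2

Elasticity = (dY/dX) · (X/Y)

dY/dX = 26·X
At X = 81: dY/dX = 2106, Y = 85293

Elasticity = 2106 · (81 / 85293) = 2

Interpretation: for a small percentage change in X, the percentage change in Y is approximately 2.00 times as large.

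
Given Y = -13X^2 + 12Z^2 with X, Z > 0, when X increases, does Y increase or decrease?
Y decreases

Taking the partial derivative:
∂Y/∂X = -26X

∂Y/∂X = -26X < 0 (assuming positive values)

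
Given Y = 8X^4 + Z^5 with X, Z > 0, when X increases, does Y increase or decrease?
Y increases

Taking the partial derivative:
∂Y/∂X = 32X^3

∂Y/∂X = 32X^3 > 0 (assuming positive values)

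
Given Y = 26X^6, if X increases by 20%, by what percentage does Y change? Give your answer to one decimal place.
198.6%

For Y = 26X^6:
If X → X(1 + 0.2)
Then Y → Y · (1 + 0.2)^6
     ≈ Y · 2.9860

Percentage change = ((1 + 0.2)^6 − 1) × 100% ≈ 198.6%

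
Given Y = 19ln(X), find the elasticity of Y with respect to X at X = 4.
Elasticity = 1/ln(4) ≈ 0.7213

Elasticity = (dY/dX) · (X/Y)

dY/dX = 19/X
At X = 4: dY/dX = 19/4, Y = 19·ln(4)

Elasticity = (19/4) · (4 / (19·ln(4))) = 1/ln(4) ≈ 0.7213

Interpretation: for a small percentage change in X, the percentage change in Y is approximately 0.72 times as large.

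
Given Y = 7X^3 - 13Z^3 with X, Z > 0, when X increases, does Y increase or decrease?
Y increases

Taking the partial derivative:
∂Y/∂X = 21X^2

∂Y/∂X = 21X^2 > 0 (assuming positive values)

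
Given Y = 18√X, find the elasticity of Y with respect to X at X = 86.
Elasticity = 1/2

Elasticity = (dY/dX) · (X/Y)

dY/dX = 9/√X
At X = 86: dY/dX = 9·√86/86, Y = 18·√86

Elasticity = (9·√86/86) · (86 / (18·√86)) = 1/2

Interpretation: for a small percentage change in X, the percentage change in Y is approximately 0.50 times as large.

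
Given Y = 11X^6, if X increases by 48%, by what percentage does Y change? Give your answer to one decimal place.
950.9%

For Y = 11X^6:
If X → X(1 + 0.48)
Then Y → Y · (1 + 0.48)^6
     ≈ Y · 10.5092

Percentage change = ((1 + 0.48)^6 − 1) × 100% ≈ 950.9%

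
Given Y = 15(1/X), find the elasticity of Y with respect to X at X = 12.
Elasticity = -1

Elasticity = (dY/dX) · (X/Y)

dY/dX = -15/X²
At X = 12: dY/dX = -5/48, Y = 5/4

Elasticity = (-5/48) · (12 / (5/4)) = -1

Interpretation: for a small percentage change in X, the percentage change in Y is approximately -1.00 times as large.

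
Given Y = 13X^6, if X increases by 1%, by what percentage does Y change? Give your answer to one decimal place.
6.2%

For Y = 13X^6:
If X → X(1 + 0.01)
Then Y → Y · (1 + 0.01)^6
     ≈ Y · 1.0615

Percentage change = ((1 + 0.01)^6 − 1) × 100% ≈ 6.2%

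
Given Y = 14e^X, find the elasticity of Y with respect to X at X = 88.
Elasticity = 88

Elasticity = (dY/dX) · (X/Y)

dY/dX = 14·e^X
At X = 88: dY/dX = 14·e^88, Y = 14·e^88

Elasticity = (14·e^88) · (88 / (14·e^88)) = 88

Interpretation: for a small percentage change in X, the percentage change in Y is approximately 88.00 times as large.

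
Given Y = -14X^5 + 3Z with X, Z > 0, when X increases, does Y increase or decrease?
Y decreases

Taking the partial derivative:
∂Y/∂X = -70X^4

∂Y/∂X = -70X^4 < 0 (assuming positive values)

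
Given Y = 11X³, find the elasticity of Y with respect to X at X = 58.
Elasticity = 3

Elasticity = (dY/dX) · (X/Y)

dY/dX = 33·X²
At X = 58: dY/dX = 111012, Y = 2146232

Elasticity = 111012 · (58 / 2146232) = 3

Interpretation: for a small percentage change in X, the percentage change in Y is approximately 3.00 times as large.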